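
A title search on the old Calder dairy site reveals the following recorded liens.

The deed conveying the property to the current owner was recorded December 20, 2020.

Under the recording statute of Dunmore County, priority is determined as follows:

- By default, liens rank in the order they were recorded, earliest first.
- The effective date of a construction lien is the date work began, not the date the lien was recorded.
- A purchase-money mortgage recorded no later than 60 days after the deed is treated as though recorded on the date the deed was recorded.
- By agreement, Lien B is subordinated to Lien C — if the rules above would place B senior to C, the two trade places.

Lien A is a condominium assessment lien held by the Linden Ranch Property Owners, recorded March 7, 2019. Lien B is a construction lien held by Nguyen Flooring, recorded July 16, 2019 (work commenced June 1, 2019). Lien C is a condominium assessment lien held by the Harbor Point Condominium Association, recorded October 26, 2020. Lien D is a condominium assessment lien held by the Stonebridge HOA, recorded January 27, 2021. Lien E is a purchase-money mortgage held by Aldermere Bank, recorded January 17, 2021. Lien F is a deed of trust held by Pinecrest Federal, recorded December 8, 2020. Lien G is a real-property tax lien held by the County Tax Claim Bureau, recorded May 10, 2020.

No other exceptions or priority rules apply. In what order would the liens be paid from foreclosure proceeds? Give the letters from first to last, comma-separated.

A, C, G, B, F, E, D

First, effective dates: B's effective date is June 1, 2019, when work began; E's effective date is the deed date, December 20, 2020.
Ordering by effective date: A (March 7, 2019), B (June 1, 2019), G (May 10, 2020), C (October 26, 2020), F (December 8, 2020), E (December 20, 2020), D (January 27, 2021).
The subordination applies — B was senior to C — so B and C swap.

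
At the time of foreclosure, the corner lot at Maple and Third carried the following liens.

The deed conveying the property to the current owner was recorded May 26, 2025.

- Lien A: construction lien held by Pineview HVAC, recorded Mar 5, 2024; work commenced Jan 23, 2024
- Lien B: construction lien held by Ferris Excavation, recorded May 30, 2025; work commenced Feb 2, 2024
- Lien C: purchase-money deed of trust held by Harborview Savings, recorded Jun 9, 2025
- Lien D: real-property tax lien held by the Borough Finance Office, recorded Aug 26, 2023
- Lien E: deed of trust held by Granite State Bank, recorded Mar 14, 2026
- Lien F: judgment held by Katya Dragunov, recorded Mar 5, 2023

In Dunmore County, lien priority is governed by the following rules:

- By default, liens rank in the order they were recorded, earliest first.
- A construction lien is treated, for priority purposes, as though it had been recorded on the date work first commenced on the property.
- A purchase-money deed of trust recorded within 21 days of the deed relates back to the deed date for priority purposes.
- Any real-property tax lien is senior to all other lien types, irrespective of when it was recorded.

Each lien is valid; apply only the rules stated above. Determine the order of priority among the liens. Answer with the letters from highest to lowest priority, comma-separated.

Effective dates: A relates back to Jan 23, 2024 (work commenced); B's effective date is Feb 2, 2024, when work began; C relates back to the deed date May 26, 2025.
As a real-property tax lien, D is senior to every other lien.
Among the remaining liens, by effective date: F (Mar 5, 2023), A (Jan 23, 2024), B (Feb 2, 2024), C (May 26, 2025), E (Mar 14, 2026).

D, F, A, B, C, E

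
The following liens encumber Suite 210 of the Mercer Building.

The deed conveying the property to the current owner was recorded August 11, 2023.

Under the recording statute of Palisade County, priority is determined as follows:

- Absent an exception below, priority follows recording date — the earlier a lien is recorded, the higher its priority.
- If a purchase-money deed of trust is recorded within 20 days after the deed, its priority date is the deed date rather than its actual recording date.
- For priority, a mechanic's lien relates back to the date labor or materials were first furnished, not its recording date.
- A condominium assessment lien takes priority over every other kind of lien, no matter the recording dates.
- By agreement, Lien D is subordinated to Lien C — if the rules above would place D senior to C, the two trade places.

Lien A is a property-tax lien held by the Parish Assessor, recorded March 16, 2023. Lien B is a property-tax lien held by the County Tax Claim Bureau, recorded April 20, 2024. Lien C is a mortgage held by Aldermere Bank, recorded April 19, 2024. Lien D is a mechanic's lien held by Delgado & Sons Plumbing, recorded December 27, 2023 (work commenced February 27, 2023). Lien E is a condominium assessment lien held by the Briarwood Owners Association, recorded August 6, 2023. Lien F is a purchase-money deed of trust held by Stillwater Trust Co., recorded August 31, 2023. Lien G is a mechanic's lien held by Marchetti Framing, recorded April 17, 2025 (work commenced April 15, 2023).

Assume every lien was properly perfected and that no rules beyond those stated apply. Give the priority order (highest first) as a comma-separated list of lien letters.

E, C, A, G, F, D, B

First, effective dates: D relates back to February 27, 2023 (work commenced); F's effective date is the deed date, August 11, 2023; G is treated as recorded April 15, 2023, the work-commencement date.
As a condominium assessment lien, E is senior to every other lien.
Ordering the rest by effective date: D (February 27, 2023), A (March 16, 2023), G (April 15, 2023), F (August 11, 2023), C (April 19, 2024), B (April 20, 2024).
The subordination applies — D was senior to C — so D and C swap.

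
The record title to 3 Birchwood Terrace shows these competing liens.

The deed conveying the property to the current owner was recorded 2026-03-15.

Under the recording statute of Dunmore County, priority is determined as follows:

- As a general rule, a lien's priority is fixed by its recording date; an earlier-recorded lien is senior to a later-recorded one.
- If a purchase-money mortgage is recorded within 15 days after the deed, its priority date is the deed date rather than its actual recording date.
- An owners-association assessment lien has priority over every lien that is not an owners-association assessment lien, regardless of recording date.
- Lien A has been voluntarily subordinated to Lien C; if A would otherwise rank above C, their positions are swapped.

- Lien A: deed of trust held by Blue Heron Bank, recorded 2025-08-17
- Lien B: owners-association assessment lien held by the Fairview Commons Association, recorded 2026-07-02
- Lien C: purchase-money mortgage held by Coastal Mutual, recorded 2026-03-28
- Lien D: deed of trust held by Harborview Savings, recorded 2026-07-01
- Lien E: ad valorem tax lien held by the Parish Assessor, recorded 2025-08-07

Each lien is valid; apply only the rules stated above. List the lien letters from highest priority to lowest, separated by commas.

B, E, C, A, D

Effective dates after the stated exceptions: C was recorded within the 15-day window, so its effective date is the deed date 2026-03-15.
B is an owners-association assessment lien, so it outranks all other liens regardless of date.
Among the remaining liens, by effective date: E (2025-08-07), A (2025-08-17), C (2026-03-15), D (2026-07-01).
Because A would otherwise rank above C, the subordination swaps them.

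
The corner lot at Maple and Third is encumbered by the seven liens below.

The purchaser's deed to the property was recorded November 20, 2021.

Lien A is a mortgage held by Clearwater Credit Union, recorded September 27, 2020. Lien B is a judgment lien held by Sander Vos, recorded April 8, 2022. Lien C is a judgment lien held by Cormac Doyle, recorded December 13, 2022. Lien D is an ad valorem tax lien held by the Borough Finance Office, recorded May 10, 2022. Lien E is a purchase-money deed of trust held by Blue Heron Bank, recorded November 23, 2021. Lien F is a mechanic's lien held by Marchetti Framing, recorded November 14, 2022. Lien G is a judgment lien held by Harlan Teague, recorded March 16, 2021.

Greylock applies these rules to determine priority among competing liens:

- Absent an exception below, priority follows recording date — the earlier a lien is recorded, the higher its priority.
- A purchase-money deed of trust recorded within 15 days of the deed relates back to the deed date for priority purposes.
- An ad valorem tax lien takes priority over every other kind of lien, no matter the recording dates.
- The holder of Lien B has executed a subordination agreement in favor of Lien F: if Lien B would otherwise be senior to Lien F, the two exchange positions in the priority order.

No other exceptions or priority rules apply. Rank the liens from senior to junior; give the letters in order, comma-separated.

D, A, G, E, F, B, C

First, effective dates: E relates back to the deed date November 20, 2021.
D is an ad valorem tax lien and takes priority over every other lien.
Ordering the rest by effective date: A (September 27, 2020), G (March 16, 2021), E (November 20, 2021), B (April 8, 2022), F (November 14, 2022), C (December 13, 2022).
The subordination applies — B was senior to F — so B and F swap.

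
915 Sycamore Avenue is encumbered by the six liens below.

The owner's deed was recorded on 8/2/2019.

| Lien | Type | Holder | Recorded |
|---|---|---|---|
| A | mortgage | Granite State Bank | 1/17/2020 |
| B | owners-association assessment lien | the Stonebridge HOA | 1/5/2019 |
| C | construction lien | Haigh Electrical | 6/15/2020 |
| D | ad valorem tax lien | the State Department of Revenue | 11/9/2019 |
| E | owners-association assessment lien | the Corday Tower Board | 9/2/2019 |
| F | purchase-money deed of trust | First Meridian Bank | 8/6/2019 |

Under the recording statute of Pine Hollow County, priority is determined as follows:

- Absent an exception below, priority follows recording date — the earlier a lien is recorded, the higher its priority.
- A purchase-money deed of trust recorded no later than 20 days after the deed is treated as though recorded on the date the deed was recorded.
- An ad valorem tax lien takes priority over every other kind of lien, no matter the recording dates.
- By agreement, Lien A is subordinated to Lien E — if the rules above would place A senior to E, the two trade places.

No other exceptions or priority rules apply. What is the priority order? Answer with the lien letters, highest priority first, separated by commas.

D, B, F, E, A, C

Effective dates: F relates back to the deed date 8/2/2019.
D is an ad valorem tax lien, so it outranks all other liens regardless of date.
Among the remaining liens, by effective date: B (1/5/2019), F (8/2/2019), E (9/2/2019), A (1/17/2020), C (6/15/2020).
A already ranks below E; the subordination has no effect.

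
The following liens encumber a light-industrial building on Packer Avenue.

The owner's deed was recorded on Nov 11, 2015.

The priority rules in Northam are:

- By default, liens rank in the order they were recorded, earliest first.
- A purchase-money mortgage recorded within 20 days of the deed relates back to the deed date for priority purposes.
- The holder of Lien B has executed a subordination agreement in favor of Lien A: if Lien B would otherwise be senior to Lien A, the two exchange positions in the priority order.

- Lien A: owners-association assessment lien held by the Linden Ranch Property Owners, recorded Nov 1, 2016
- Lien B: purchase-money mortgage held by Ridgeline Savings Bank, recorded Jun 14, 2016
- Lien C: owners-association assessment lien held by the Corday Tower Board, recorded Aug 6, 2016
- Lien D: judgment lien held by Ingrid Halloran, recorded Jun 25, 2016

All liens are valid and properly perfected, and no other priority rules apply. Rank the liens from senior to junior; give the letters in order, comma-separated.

A, D, C, B

Adjusting effective dates: B was recorded 216 days after the deed, outside the 20-day window, so it keeps its recording date.
Sorted by effective date: B (Jun 14, 2016), D (Jun 25, 2016), C (Aug 6, 2016), A (Nov 1, 2016).
B would otherwise be senior to A, so under the subordination agreement B and A exchange positions.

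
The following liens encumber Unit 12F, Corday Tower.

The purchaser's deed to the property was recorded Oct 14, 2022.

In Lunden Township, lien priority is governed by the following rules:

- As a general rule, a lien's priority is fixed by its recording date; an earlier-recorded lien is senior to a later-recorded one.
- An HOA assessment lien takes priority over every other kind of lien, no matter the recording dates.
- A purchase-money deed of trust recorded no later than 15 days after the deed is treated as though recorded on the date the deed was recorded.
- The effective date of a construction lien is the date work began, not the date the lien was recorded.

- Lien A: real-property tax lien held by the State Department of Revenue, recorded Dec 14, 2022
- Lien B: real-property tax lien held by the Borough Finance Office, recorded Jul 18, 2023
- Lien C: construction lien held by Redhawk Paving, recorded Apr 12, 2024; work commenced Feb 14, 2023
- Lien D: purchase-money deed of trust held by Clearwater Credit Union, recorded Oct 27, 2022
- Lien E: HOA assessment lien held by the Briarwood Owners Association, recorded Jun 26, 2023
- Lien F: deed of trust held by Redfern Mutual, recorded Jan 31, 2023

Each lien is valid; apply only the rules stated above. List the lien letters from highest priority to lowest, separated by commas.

E, D, A, F, C, B

Adjusting effective dates: C's effective date is Feb 14, 2023, when work began; D was recorded within the 15-day window, so its effective date is the deed date Oct 14, 2022.
As an HOA assessment lien, E is senior to every other lien.
The other liens, earliest effective date first: D (Oct 14, 2022), A (Dec 14, 2022), F (Jan 31, 2023), C (Feb 14, 2023), B (Jul 18, 2023).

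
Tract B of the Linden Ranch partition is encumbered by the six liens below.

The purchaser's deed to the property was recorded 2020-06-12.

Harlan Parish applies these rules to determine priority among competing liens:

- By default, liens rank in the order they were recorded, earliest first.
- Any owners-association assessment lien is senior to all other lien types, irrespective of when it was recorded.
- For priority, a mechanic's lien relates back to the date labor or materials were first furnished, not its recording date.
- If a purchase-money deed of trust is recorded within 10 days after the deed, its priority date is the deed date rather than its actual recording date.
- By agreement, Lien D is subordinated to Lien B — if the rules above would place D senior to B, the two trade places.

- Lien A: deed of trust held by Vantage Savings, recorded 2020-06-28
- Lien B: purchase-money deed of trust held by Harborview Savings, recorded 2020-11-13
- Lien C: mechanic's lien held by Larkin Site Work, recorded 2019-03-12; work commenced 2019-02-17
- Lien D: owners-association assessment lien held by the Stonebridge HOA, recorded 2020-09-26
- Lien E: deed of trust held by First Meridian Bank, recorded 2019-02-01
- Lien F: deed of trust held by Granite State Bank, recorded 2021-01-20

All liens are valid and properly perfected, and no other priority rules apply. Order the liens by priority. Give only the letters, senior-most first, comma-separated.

Effective dates: B was recorded 154 days after the deed, outside the 10-day window, so it keeps its recording date; C is treated as recorded 2019-02-17, the work-commencement date.
D is an owners-association assessment lien and takes priority over every other lien.
Remaining liens by effective date: E (2019-02-01), C (2019-02-17), A (2020-06-28), B (2020-11-13), F (2021-01-20).
The subordination applies — D was senior to B — so D and B swap.

B, E, C, A, D, F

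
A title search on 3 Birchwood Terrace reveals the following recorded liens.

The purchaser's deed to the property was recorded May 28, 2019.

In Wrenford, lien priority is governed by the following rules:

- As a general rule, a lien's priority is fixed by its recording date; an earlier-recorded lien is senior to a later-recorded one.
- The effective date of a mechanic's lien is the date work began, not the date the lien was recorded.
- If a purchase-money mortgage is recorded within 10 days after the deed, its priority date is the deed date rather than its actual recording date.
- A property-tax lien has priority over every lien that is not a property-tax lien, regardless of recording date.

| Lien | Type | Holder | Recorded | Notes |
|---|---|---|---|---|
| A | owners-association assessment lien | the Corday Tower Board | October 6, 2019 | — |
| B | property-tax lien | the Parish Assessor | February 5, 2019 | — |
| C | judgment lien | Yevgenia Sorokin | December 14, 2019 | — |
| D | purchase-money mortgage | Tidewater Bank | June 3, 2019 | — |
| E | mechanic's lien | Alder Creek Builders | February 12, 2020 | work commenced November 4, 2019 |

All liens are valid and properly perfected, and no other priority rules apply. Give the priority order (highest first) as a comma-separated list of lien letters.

B, D, A, E, C

Effective dates: D was recorded within the 10-day window, so its effective date is the deed date May 28, 2019; E relates back to November 4, 2019 (work commenced).
B is a property-tax lien, so it outranks all other liens regardless of date.
The other liens, earliest effective date first: D (May 28, 2019), A (October 6, 2019), E (November 4, 2019), C (December 14, 2019).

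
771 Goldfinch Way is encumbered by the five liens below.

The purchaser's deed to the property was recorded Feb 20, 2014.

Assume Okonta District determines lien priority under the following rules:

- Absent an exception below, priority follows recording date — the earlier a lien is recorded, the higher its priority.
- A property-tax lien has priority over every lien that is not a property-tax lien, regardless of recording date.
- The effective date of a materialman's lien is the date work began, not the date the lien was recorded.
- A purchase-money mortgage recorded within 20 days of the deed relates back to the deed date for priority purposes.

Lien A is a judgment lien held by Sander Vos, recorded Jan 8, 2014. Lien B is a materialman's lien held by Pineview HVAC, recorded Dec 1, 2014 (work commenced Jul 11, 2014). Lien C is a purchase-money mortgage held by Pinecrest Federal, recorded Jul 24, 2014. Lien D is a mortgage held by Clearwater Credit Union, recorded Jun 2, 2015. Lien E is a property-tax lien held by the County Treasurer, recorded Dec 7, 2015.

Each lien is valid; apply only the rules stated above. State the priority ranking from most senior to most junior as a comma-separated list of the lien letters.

E, A, B, C, D

Effective dates: B is treated as recorded Jul 11, 2014, the work-commencement date; C was recorded 154 days after the deed — beyond 20 days — so no relation-back applies.
E is a property-tax lien and takes priority over every other lien.
The other liens, earliest effective date first: A (Jan 8, 2014), B (Jul 11, 2014), C (Jul 24, 2014), D (Jun 2, 2015).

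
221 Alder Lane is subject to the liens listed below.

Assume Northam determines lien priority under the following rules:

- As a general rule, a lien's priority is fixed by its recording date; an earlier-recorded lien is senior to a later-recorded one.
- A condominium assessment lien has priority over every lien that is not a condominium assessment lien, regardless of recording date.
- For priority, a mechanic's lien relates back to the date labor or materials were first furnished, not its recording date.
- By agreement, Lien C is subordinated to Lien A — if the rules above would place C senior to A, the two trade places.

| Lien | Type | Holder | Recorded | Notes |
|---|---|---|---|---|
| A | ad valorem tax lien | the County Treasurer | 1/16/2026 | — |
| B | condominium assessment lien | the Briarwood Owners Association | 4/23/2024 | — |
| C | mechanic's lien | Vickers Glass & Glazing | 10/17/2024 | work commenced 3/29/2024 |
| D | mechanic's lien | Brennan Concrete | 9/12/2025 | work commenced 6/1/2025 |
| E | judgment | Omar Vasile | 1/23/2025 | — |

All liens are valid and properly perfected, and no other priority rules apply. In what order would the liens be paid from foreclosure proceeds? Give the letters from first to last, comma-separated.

First, effective dates: C's effective date is 3/29/2024, when work began; D's effective date is 6/1/2025, when work began.
B is a condominium assessment lien, so it outranks all other liens regardless of date.
The other liens, earliest effective date first: C (3/29/2024), E (1/23/2025), D (6/1/2025), A (1/16/2026).
The subordination applies — C was senior to A — so C and A swap.

B, A, E, D, C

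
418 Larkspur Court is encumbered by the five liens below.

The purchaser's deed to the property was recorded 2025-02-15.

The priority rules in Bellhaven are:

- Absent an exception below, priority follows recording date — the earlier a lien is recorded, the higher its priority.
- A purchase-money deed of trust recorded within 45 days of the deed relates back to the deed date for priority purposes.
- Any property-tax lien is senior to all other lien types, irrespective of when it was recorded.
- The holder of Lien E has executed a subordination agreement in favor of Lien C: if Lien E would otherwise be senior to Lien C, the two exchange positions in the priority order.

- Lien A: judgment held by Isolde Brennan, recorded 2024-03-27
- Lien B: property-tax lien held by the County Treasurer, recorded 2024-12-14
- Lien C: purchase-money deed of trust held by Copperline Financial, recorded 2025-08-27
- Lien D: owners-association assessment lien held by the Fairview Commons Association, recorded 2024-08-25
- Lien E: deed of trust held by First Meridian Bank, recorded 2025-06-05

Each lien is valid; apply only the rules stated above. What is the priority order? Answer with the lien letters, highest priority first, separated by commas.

B, A, D, C, E

Adjusting effective dates: C missed the 45-day window (193 days after the deed), so its recording date stands.
As a property-tax lien, B is senior to every other lien.
Among the remaining liens, by effective date: A (2024-03-27), D (2024-08-25), E (2025-06-05), C (2025-08-27).
E would otherwise be senior to C, so under the subordination agreement E and C exchange positions.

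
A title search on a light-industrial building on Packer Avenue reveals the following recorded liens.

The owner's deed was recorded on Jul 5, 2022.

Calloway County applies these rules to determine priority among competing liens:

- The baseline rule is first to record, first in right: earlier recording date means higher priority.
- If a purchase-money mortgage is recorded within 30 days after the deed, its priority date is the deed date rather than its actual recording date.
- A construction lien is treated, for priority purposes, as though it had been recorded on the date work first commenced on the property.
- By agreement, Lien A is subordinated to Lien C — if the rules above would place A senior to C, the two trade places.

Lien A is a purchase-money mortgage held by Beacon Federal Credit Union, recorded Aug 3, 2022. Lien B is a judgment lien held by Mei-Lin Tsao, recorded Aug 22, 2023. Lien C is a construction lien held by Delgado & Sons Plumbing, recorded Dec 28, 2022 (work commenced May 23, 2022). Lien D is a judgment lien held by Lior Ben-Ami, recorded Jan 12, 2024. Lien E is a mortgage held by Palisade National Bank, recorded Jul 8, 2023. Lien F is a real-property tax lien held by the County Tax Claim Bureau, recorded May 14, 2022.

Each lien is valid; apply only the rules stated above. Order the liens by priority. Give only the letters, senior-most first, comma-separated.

F, C, A, E, B, D

Effective dates after the stated exceptions: A relates back to the deed date Jul 5, 2022; C's effective date is May 23, 2022, when work began.
Sorted by effective date: F (May 14, 2022), C (May 23, 2022), A (Jul 5, 2022), E (Jul 8, 2023), B (Aug 22, 2023), D (Jan 12, 2024).
A is already junior to C, so the subordination agreement changes nothing.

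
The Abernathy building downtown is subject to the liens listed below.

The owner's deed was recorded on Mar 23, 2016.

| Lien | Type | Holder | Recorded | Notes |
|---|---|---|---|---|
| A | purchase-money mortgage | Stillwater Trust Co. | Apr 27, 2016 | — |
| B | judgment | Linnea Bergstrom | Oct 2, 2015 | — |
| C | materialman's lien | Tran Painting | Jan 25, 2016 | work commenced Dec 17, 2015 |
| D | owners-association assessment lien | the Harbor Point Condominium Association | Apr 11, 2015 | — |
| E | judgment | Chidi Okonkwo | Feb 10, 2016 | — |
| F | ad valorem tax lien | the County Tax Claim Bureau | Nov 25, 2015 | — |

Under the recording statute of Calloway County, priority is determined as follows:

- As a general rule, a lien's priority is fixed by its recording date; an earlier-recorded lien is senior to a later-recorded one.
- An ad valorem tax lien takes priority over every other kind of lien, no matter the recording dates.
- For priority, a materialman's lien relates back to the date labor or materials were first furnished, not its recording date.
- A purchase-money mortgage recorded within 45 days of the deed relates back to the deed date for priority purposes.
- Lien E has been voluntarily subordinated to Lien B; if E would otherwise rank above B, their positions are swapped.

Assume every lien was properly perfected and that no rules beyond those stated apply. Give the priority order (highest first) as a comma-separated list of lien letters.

Effective dates: A was recorded within the 45-day window, so its effective date is the deed date Mar 23, 2016; C is treated as recorded Dec 17, 2015, the work-commencement date.
F is an ad valorem tax lien and takes priority over every other lien.
The other liens, earliest effective date first: D (Apr 11, 2015), B (Oct 2, 2015), C (Dec 17, 2015), E (Feb 10, 2016), A (Mar 23, 2016).
E is already junior to B, so the subordination agreement changes nothing.

F, D, B, C, E, A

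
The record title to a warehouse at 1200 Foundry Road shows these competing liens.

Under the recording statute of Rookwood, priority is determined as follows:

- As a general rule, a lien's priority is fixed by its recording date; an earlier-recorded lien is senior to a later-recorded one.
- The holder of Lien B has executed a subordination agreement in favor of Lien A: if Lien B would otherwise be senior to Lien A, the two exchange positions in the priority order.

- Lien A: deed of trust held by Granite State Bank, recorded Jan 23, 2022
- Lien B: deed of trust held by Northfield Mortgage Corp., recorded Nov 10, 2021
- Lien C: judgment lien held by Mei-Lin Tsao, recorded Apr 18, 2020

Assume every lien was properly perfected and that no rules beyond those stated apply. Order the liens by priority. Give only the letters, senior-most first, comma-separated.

C, A, B

Sorted by effective date: C (Apr 18, 2020), B (Nov 10, 2021), A (Jan 23, 2022).
B would otherwise be senior to A, so under the subordination agreement B and A exchange positions.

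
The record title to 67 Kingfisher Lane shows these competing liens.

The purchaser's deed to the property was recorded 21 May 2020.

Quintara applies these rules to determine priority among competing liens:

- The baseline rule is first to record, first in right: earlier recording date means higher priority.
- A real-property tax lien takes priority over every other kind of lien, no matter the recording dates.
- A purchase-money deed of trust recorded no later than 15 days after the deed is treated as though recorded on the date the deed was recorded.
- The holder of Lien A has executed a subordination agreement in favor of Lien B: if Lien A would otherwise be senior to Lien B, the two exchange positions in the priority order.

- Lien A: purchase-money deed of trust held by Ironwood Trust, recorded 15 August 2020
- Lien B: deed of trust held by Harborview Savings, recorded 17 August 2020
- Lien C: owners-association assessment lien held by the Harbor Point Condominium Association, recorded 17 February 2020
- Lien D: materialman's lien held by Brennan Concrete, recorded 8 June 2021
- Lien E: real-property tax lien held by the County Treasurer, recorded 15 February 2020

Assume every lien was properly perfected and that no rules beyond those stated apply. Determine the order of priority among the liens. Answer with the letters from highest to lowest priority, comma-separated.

E, C, B, A, D

Adjusting effective dates: A missed the 15-day window (86 days after the deed), so its recording date stands.
E, as a real-property tax lien, has superpriority and ranks first.
The other liens, earliest effective date first: C (17 February 2020), A (15 August 2020), B (17 August 2020), D (8 June 2021).
Because A would otherwise rank above B, the subordination swaps them.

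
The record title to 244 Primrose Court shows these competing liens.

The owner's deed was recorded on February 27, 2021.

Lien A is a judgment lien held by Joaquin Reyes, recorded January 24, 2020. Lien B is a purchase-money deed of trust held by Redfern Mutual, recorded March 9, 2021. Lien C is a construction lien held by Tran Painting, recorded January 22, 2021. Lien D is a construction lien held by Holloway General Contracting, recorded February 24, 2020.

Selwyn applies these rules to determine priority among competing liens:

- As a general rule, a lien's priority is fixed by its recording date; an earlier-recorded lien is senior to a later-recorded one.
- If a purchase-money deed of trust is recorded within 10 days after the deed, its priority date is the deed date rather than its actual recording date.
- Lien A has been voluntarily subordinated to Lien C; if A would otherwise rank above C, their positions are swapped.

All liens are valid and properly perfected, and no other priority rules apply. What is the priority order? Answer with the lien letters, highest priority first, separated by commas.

Effective dates: B was recorded within the 10-day window, so its effective date is the deed date February 27, 2021.
Ordering by effective date: A (January 24, 2020), D (February 24, 2020), C (January 22, 2021), B (February 27, 2021).
A would otherwise be senior to C, so under the subordination agreement A and C exchange positions.

C, D, A, B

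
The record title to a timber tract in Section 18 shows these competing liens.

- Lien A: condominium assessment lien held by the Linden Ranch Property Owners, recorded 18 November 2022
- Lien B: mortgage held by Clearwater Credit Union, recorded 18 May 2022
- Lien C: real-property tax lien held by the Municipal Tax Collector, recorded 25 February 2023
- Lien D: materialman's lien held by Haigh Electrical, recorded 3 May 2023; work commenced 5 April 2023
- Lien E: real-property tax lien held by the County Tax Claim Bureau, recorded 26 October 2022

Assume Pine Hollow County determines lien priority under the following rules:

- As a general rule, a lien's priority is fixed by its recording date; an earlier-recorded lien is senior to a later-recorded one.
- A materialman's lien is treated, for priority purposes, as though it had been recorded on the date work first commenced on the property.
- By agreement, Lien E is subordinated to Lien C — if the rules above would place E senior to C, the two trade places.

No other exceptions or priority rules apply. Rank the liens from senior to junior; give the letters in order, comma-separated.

Adjusting effective dates: D's effective date is 5 April 2023, when work began.
Sorted by effective date: B (18 May 2022), E (26 October 2022), A (18 November 2022), C (25 February 2023), D (5 April 2023).
The subordination applies — E was senior to C — so E and C swap.

B, C, A, E, D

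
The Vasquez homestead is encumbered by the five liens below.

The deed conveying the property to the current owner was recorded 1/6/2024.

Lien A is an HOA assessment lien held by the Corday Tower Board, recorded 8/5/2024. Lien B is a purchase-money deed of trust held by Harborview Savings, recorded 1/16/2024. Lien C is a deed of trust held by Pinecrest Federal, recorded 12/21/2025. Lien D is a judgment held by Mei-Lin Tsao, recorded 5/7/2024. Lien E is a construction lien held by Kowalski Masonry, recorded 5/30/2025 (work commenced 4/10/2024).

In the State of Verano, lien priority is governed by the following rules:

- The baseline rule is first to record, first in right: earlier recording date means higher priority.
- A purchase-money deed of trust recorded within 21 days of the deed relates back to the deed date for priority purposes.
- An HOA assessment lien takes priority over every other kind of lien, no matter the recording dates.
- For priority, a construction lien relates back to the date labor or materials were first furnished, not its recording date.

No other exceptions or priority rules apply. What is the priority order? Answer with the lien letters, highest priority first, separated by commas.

First, effective dates: B was recorded within the 21-day window, so its effective date is the deed date 1/6/2024; E relates back to 4/10/2024 (work commenced).
A, as an HOA assessment lien, has superpriority and ranks first.
Ordering the rest by effective date: B (1/6/2024), E (4/10/2024), D (5/7/2024), C (12/21/2025).

A, B, E, D, C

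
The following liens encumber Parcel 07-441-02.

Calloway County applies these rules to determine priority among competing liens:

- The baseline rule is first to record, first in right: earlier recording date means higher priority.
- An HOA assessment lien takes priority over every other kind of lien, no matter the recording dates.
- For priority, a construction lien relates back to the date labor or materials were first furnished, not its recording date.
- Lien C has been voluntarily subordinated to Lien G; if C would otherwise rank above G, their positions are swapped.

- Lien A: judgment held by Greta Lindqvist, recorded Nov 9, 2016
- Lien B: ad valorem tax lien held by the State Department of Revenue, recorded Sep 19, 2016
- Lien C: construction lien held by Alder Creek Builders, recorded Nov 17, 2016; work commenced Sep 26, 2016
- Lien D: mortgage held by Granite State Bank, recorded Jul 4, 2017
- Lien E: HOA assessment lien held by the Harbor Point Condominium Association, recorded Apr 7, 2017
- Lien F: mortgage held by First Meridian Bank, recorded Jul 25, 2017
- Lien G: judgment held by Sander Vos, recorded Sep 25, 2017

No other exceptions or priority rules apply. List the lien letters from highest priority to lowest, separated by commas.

E, B, G, A, D, F, C

First, effective dates: C's effective date is Sep 26, 2016, when work began.
E, as an HOA assessment lien, has superpriority and ranks first.
The other liens, earliest effective date first: B (Sep 19, 2016), C (Sep 26, 2016), A (Nov 9, 2016), D (Jul 4, 2017), F (Jul 25, 2017), G (Sep 25, 2017).
The subordination applies — C was senior to G — so C and G swap.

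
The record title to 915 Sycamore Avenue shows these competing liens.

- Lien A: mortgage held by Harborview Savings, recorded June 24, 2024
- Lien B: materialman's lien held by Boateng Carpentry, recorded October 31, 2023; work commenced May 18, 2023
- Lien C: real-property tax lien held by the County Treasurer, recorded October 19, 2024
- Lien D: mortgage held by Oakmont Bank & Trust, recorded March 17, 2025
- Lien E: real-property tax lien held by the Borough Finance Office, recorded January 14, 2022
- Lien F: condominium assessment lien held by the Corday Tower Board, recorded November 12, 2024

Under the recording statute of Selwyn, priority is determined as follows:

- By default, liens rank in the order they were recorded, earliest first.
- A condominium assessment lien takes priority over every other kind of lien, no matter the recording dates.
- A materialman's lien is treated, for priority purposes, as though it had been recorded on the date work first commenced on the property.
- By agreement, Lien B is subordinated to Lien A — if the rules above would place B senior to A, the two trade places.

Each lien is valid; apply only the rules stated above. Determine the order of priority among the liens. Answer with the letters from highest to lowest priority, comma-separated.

Effective dates: B relates back to May 18, 2023 (work commenced).
F is a condominium assessment lien, so it outranks all other liens regardless of date.
Ordering the rest by effective date: E (January 14, 2022), B (May 18, 2023), A (June 24, 2024), C (October 19, 2024), D (March 17, 2025).
Because B would otherwise rank above A, the subordination swaps them.

F, E, A, B, C, D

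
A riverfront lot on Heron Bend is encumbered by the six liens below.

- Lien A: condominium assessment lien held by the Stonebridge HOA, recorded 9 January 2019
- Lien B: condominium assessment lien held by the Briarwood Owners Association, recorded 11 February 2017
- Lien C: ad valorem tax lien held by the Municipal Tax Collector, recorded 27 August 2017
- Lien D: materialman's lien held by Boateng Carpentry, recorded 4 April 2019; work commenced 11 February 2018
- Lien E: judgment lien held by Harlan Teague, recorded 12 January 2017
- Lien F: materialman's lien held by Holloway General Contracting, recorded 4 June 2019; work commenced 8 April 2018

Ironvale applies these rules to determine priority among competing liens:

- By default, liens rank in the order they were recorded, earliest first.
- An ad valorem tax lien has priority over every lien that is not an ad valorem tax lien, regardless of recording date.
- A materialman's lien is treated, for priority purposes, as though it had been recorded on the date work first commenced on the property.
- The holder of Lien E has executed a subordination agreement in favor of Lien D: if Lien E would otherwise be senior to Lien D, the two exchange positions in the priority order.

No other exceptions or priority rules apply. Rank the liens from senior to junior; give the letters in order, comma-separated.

C, D, B, E, F, A

Effective dates: D relates back to 11 February 2018 (work commenced); F's effective date is 8 April 2018, when work began.
C is an ad valorem tax lien, so it outranks all other liens regardless of date.
Among the remaining liens, by effective date: E (12 January 2017), B (11 February 2017), D (11 February 2018), F (8 April 2018), A (9 January 2019).
E would otherwise be senior to D, so under the subordination agreement E and D exchange positions.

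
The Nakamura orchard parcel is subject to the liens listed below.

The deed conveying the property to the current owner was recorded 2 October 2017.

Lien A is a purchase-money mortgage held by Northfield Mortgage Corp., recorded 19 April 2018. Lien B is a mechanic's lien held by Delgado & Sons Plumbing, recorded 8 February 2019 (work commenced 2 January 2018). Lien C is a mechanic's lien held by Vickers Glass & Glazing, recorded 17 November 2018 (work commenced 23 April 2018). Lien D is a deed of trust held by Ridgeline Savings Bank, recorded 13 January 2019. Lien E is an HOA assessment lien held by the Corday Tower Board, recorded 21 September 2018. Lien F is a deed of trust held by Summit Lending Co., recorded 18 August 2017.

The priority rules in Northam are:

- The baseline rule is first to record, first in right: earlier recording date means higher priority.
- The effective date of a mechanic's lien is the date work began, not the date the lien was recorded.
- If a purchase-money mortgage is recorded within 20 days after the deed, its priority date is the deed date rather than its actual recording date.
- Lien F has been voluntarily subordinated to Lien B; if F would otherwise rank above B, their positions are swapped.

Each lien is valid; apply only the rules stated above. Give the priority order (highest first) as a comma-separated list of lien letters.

B, F, A, C, E, D

Effective dates: A was recorded 199 days after the deed — beyond 20 days — so no relation-back applies; B's effective date is 2 January 2018, when work began; C is treated as recorded 23 April 2018, the work-commencement date.
By effective date: F (18 August 2017), B (2 January 2018), A (19 April 2018), C (23 April 2018), E (21 September 2018), D (13 January 2019).
The subordination applies — F was senior to B — so F and B swap.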